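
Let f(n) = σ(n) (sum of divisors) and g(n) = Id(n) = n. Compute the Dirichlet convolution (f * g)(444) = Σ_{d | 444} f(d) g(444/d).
(σ * Id)(444) = 8925

Divisors of 444: [1, 2, 3, 4, 6, 12, 37, 74, 111, 148, 222, 444]. For each d | 444:
  d = 1: σ(1) · Id(444/1) = 1 · 444 = 444
  d = 2: σ(2) · Id(444/2) = 3 · 222 = 666
  d = 3: σ(3) · Id(444/3) = 4 · 148 = 592
  d = 4: σ(4) · Id(444/4) = 7 · 111 = 777
  d = 6: σ(6) · Id(444/6) = 12 · 74 = 888
  d = 12: σ(12) · Id(444/12) = 28 · 37 = 1036
  d = 37: σ(37) · Id(444/37) = 38 · 12 = 456
  d = 74: σ(74) · Id(444/74) = 114 · 6 = 684
  d = 111: σ(111) · Id(444/111) = 152 · 4 = 608
  d = 148: σ(148) · Id(444/148) = 266 · 3 = 798
  d = 222: σ(222) · Id(444/222) = 456 · 2 = 912
  d = 444: σ(444) · Id(444/444) = 1064 · 1 = 1064
Summing: (σ * Id)(444) = 444 + 666 + 592 + 777 + 888 + 1036 + 456 + 684 + 608 + 798 + 912 + 1064 = 8925.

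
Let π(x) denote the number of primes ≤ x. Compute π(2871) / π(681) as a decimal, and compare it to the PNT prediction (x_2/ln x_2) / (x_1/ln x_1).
π(2871)/π(681) = 416/123 ≈ 3.3821;  PNT prediction ≈ 3.4540.

π(681) = 123 and π(2871) = 416, so π(2871)/π(681) ≈ 3.3821. The PNT-predicted ratio is (2871/ln(2871)) / (681/ln(681)) ≈ 3.4540. The two agree to within a few percent, as expected.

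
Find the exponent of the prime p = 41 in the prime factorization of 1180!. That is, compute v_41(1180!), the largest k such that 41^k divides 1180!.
v_41(1180!) = 28

Legendre's formula: v_p(n!) = Σ_{k ≥ 1} ⌊n / p^k⌋. For p = 41, n = 1180, the terms are:
  ⌊1180/41^1⌋ = ⌊1180/41⌋ = 28
(the next term ⌊1180/41^2⌋ = 0, terminating the sum). Summing: v_41(1180!) = 28 = 28.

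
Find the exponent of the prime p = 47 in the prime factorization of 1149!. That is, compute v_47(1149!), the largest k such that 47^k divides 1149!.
v_47(1149!) = 24

Legendre's formula: v_p(n!) = Σ_{k ≥ 1} ⌊n / p^k⌋. For p = 47, n = 1149, the terms are:
  ⌊1149/47^1⌋ = ⌊1149/47⌋ = 24
(the next term ⌊1149/47^2⌋ = 0, terminating the sum). Summing: v_47(1149!) = 24 = 24.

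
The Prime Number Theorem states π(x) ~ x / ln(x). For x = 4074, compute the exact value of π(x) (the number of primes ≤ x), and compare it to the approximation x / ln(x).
π(4074) = 561;  x/ln(x) ≈ 490.11;  relative error ≈ 12.64%.

Directly count primes up to 4074: π(4074) = 561. The PNT approximation gives 4074/ln(4074) ≈ 4074/8.31238 ≈ 490.11. Relative error (π(x) − x/ln(x)) / π(x) ≈ 12.64%; the approximation is known to undercount slightly (Li(x) is a better estimate).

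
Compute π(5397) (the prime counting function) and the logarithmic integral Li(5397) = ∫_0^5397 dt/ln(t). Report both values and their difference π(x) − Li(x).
π(5397) = 711;  Li(5397) ≈ 730.68;  π(x) − Li(x) ≈ -19.68.

Direct count of primes ≤ 5397 gives π(5397) = 711. Numerical evaluation of the logarithmic integral gives Li(5397) ≈ 730.68. The difference π(x) − Li(x) ≈ -19.68 is typically negative for small/moderate x (Li(x) overestimates), though Littlewood's theorem shows this sign changes infinitely often.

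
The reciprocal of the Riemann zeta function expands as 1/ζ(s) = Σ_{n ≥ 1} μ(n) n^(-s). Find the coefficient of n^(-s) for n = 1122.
μ(1122) = 1

Factor n = 1122 = 2 · 3 · 11 · 17. μ(n) = 0 if any exponent ≥ 2 (not squarefree); otherwise μ(n) = (−1)^{ω(n)} where ω(n) is the number of distinct prime factors. Applying: μ(1122) = 1.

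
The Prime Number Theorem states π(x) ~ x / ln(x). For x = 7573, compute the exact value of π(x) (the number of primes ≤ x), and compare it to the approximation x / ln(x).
π(7573) = 961;  x/ln(x) ≈ 847.82;  relative error ≈ 11.78%.

Directly count primes up to 7573: π(7573) = 961. The PNT approximation gives 7573/ln(7573) ≈ 7573/8.93234 ≈ 847.82. Relative error (π(x) − x/ln(x)) / π(x) ≈ 11.78%; the approximation is known to undercount slightly (Li(x) is a better estimate).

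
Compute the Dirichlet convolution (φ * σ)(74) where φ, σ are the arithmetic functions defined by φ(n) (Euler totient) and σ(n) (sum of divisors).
(φ * σ)(74) = 296

Divisors of 74: [1, 2, 37, 74]. For each d | 74:
  d = 1: φ(1) · σ(74/1) = 1 · 114 = 114
  d = 2: φ(2) · σ(74/2) = 1 · 38 = 38
  d = 37: φ(37) · σ(74/37) = 36 · 3 = 108
  d = 74: φ(74) · σ(74/74) = 36 · 1 = 36
Summing: (φ * σ)(74) = 114 + 38 + 108 + 36 = 296.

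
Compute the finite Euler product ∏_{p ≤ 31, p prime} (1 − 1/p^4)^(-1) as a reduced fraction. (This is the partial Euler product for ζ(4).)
∏ = 44480956869217573792253389310087/41097743855049154662236160000000

The primes p ≤ 31 are [2, 3, 5, 7, 11, 13, 17, 19, 23, 29, 31]. For each prime, (1 − 1/p^4)^(-1) = p^4 / (p^4 − 1). The product is (1 − 1/2^4)^(-1), (1 − 1/3^4)^(-1), (1 − 1/5^4)^(-1), (1 − 1/7^4)^(-1), (1 − 1/11^4)^(-1), (1 − 1/13^4)^(-1), (1 − 1/17^4)^(-1), (1 − 1/19^4)^(-1), (1 − 1/23^4)^(-1), (1 − 1/29^4)^(-1), (1 − 1/31^4)^(-1) = ∏ p^4 / (p^4 − 1) = 44480956869217573792253389310087/41097743855049154662236160000000.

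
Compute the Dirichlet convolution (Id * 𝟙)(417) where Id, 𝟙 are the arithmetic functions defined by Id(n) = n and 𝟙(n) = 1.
(Id * 𝟙)(417) = 560

Divisors of 417: [1, 3, 139, 417]. For each d | 417:
  d = 1: Id(1) · 𝟙(417/1) = 1 · 1 = 1
  d = 3: Id(3) · 𝟙(417/3) = 3 · 1 = 3
  d = 139: Id(139) · 𝟙(417/139) = 139 · 1 = 139
  d = 417: Id(417) · 𝟙(417/417) = 417 · 1 = 417
Summing: (Id * 𝟙)(417) = 1 + 3 + 139 + 417 = 560.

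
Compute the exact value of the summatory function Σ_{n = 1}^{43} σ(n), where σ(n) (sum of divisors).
Σ_{n ≤ 43} σ(n) = 1524

Compute σ(n) for each 1 ≤ n ≤ 43: σ(1) = 1, σ(2) = 3, σ(3) = 4, σ(4) = 7, σ(5) = 6, σ(6) = 12, σ(7) = 8, σ(8) = 15, σ(9) = 13, σ(10) = 18, σ(11) = 12, σ(12) = 28, σ(13) = 14, σ(14) = 24, σ(15) = 24, σ(16) = 31, σ(17) = 18, σ(18) = 39, σ(19) = 20, σ(20) = 42, σ(21) = 32, σ(22) = 36, σ(23) = 24, σ(24) = 60, σ(25) = 31, σ(26) = 42, σ(27) = 40, σ(28) = 56, σ(29) = 30, σ(30) = 72, σ(31) = 32, σ(32) = 63, σ(33) = 48, σ(34) = 54, σ(35) = 48, σ(36) = 91, σ(37) = 38, σ(38) = 60, σ(39) = 56, σ(40) = 90, σ(41) = 42, σ(42) = 96, σ(43) = 44. Summing all 43 values: 1524. (Average order: Σ_{n ≤ x} σ(n) ~ (π²/12) x². For x = 43, (π²/12)·43² ≈ 1520.74.)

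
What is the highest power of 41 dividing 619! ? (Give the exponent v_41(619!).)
v_41(619!) = 15

Legendre's formula: v_p(n!) = Σ_{k ≥ 1} ⌊n / p^k⌋. For p = 41, n = 619, the terms are:
  ⌊619/41^1⌋ = ⌊619/41⌋ = 15
(the next term ⌊619/41^2⌋ = 0, terminating the sum). Summing: v_41(619!) = 15 = 15.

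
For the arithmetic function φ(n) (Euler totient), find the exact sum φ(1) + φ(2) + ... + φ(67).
Σ_{n ≤ 67} φ(n) = 1394

Compute φ(n) for each 1 ≤ n ≤ 67: φ(1) = 1, φ(2) = 1, φ(3) = 2, φ(4) = 2, φ(5) = 4, φ(6) = 2, φ(7) = 6, φ(8) = 4, φ(9) = 6, φ(10) = 4, φ(11) = 10, φ(12) = 4, φ(13) = 12, φ(14) = 6, φ(15) = 8, φ(16) = 8, φ(17) = 16, φ(18) = 6, φ(19) = 18, φ(20) = 8, φ(21) = 12, φ(22) = 10, φ(23) = 22, φ(24) = 8, φ(25) = 20, φ(26) = 12, φ(27) = 18, φ(28) = 12, φ(29) = 28, φ(30) = 8, φ(31) = 30, φ(32) = 16, φ(33) = 20, φ(34) = 16, φ(35) = 24, φ(36) = 12, φ(37) = 36, φ(38) = 18, φ(39) = 24, φ(40) = 16, φ(41) = 40, φ(42) = 12, φ(43) = 42, φ(44) = 20, φ(45) = 24, φ(46) = 22, φ(47) = 46, φ(48) = 16, φ(49) = 42, φ(50) = 20, φ(51) = 32, φ(52) = 24, φ(53) = 52, φ(54) = 18, φ(55) = 40, φ(56) = 24, φ(57) = 36, φ(58) = 28, φ(59) = 58, φ(60) = 16, φ(61) = 60, φ(62) = 30, φ(63) = 36, φ(64) = 32, φ(65) = 48, φ(66) = 20, φ(67) = 66. Summing all 67 values: 1394. (Average order: Σ_{n ≤ x} φ(n) ~ (3/π²) x². For x = 67, (3/π²)·67² ≈ 1364.49.)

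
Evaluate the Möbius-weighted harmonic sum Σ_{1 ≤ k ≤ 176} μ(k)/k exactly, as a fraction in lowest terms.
Σ μ(k)/k = -291895861671370214401988773976597804369856804354890517841750669749/27764983964554203230141949225149376041830084932479143674493613998285

Values of μ(k) for 1 ≤ k ≤ 176: μ(1) = 1, μ(2) = -1, μ(3) = -1, μ(5) = -1, μ(6) = 1, μ(7) = -1, μ(10) = 1, μ(11) = -1, μ(13) = -1, μ(14) = 1, μ(15) = 1, μ(17) = -1, μ(19) = -1, μ(21) = 1, μ(22) = 1, μ(23) = -1, μ(26) = 1, μ(29) = -1, μ(30) = -1, μ(31) = -1, μ(33) = 1, μ(34) = 1, μ(35) = 1, μ(37) = -1, μ(38) = 1, μ(39) = 1, μ(41) = -1, μ(42) = -1, μ(43) = -1, μ(46) = 1, μ(47) = -1, μ(51) = 1, μ(53) = -1, μ(55) = 1, μ(57) = 1, μ(58) = 1, μ(59) = -1, μ(61) = -1, μ(62) = 1, μ(65) = 1, μ(66) = -1, μ(67) = -1, μ(69) = 1, μ(70) = -1, μ(71) = -1, μ(73) = -1, μ(74) = 1, μ(77) = 1, μ(78) = -1, μ(79) = -1, μ(82) = 1, μ(83) = -1, μ(85) = 1, μ(86) = 1, μ(87) = 1, μ(89) = -1, μ(91) = 1, μ(93) = 1, μ(94) = 1, μ(95) = 1, μ(97) = -1, μ(101) = -1, μ(102) = -1, μ(103) = -1, μ(105) = -1, μ(106) = 1, μ(107) = -1, μ(109) = -1, μ(110) = -1, μ(111) = 1, μ(113) = -1, μ(114) = -1, μ(115) = 1, μ(118) = 1, μ(119) = 1, μ(122) = 1, μ(123) = 1, μ(127) = -1, μ(129) = 1, μ(130) = -1, μ(131) = -1, μ(133) = 1, μ(134) = 1, μ(137) = -1, μ(138) = -1, μ(139) = -1, μ(141) = 1, μ(142) = 1, μ(143) = 1, μ(145) = 1, μ(146) = 1, μ(149) = -1, μ(151) = -1, μ(154) = -1, μ(155) = 1, μ(157) = -1, μ(158) = 1, μ(159) = 1, μ(161) = 1, μ(163) = -1, μ(165) = -1, μ(166) = 1, μ(167) = -1, μ(170) = -1, μ(173) = -1, μ(174) = -1, with μ = 0 on non-squarefree integers. Summing μ(k)/k for k where μ(k) ≠ 0 gives -291895861671370214401988773976597804369856804354890517841750669749/27764983964554203230141949225149376041830084932479143674493613998285 ≈ -0.0105. (PNT ⟺ this sum → 0 as n → ∞.)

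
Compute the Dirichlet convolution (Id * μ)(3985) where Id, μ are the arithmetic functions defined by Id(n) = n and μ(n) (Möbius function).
(Id * μ)(3985) = 3184

Divisors of 3985: [1, 5, 797, 3985]. For each d | 3985:
  d = 1: Id(1) · μ(3985/1) = 1 · 1 = 1
  d = 5: Id(5) · μ(3985/5) = 5 · -1 = -5
  d = 797: Id(797) · μ(3985/797) = 797 · -1 = -797
  d = 3985: Id(3985) · μ(3985/3985) = 3985 · 1 = 3985
Summing: (Id * μ)(3985) = 1 + -5 + -797 + 3985 = 3184.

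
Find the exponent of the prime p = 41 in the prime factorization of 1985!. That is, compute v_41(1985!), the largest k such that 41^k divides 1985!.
v_41(1985!) = 49

Legendre's formula: v_p(n!) = Σ_{k ≥ 1} ⌊n / p^k⌋. For p = 41, n = 1985, the terms are:
  ⌊1985/41^1⌋ = ⌊1985/41⌋ = 48
  ⌊1985/41^2⌋ = ⌊1985/1681⌋ = 1
(the next term ⌊1985/41^3⌋ = 0, terminating the sum). Summing: v_41(1985!) = 48 + 1 = 49.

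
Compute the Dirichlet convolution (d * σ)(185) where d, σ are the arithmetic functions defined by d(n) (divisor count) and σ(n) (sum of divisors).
(d * σ)(185) = 320

Divisors of 185: [1, 5, 37, 185]. For each d | 185:
  d = 1: d(1) · σ(185/1) = 1 · 228 = 228
  d = 5: d(5) · σ(185/5) = 2 · 38 = 76
  d = 37: d(37) · σ(185/37) = 2 · 6 = 12
  d = 185: d(185) · σ(185/185) = 4 · 1 = 4
Summing: (d * σ)(185) = 228 + 76 + 12 + 4 = 320.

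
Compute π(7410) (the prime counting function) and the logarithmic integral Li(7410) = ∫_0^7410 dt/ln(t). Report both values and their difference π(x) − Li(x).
π(7410) = 939;  Li(7410) ≈ 960.49;  π(x) − Li(x) ≈ -21.49.

Direct count of primes ≤ 7410 gives π(7410) = 939. Numerical evaluation of the logarithmic integral gives Li(7410) ≈ 960.49. The difference π(x) − Li(x) ≈ -21.49 is typically negative for small/moderate x (Li(x) overestimates), though Littlewood's theorem shows this sign changes infinitely often.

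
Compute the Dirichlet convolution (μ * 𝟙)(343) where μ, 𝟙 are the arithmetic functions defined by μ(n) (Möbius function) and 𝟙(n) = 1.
(μ * 𝟙)(343) = 0

Divisors of 343: [1, 7, 49, 343]. For each d | 343:
  d = 1: μ(1) · 𝟙(343/1) = 1 · 1 = 1
  d = 7: μ(7) · 𝟙(343/7) = -1 · 1 = -1
  d = 49: μ(49) · 𝟙(343/49) = 0 · 1 = 0
  d = 343: μ(343) · 𝟙(343/343) = 0 · 1 = 0
Summing: (μ * 𝟙)(343) = 1 + -1 + 0 + 0 = 0.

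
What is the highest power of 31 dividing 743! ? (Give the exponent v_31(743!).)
v_31(743!) = 23

Legendre's formula: v_p(n!) = Σ_{k ≥ 1} ⌊n / p^k⌋. For p = 31, n = 743, the terms are:
  ⌊743/31^1⌋ = ⌊743/31⌋ = 23
(the next term ⌊743/31^2⌋ = 0, terminating the sum). Summing: v_31(743!) = 23 = 23.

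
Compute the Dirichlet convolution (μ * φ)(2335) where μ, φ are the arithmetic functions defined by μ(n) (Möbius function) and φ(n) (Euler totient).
(μ * φ)(2335) = 1395

Divisors of 2335: [1, 5, 467, 2335]. For each d | 2335:
  d = 1: μ(1) · φ(2335/1) = 1 · 1864 = 1864
  d = 5: μ(5) · φ(2335/5) = -1 · 466 = -466
  d = 467: μ(467) · φ(2335/467) = -1 · 4 = -4
  d = 2335: μ(2335) · φ(2335/2335) = 1 · 1 = 1
Summing: (μ * φ)(2335) = 1864 + -466 + -4 + 1 = 1395.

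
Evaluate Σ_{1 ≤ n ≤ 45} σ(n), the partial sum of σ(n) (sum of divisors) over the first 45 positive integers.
Σ_{n ≤ 45} σ(n) = 1686

Compute σ(n) for each 1 ≤ n ≤ 45: σ(1) = 1, σ(2) = 3, σ(3) = 4, σ(4) = 7, σ(5) = 6, σ(6) = 12, σ(7) = 8, σ(8) = 15, σ(9) = 13, σ(10) = 18, σ(11) = 12, σ(12) = 28, σ(13) = 14, σ(14) = 24, σ(15) = 24, σ(16) = 31, σ(17) = 18, σ(18) = 39, σ(19) = 20, σ(20) = 42, σ(21) = 32, σ(22) = 36, σ(23) = 24, σ(24) = 60, σ(25) = 31, σ(26) = 42, σ(27) = 40, σ(28) = 56, σ(29) = 30, σ(30) = 72, σ(31) = 32, σ(32) = 63, σ(33) = 48, σ(34) = 54, σ(35) = 48, σ(36) = 91, σ(37) = 38, σ(38) = 60, σ(39) = 56, σ(40) = 90, σ(41) = 42, σ(42) = 96, σ(43) = 44, σ(44) = 84, σ(45) = 78. Summing all 45 values: 1686. (Average order: Σ_{n ≤ x} σ(n) ~ (π²/12) x². For x = 45, (π²/12)·45² ≈ 1665.50.)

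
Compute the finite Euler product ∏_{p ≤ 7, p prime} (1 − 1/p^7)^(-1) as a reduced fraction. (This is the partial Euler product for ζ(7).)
∏ = 375226779375000/372119874050737

The primes p ≤ 7 are [2, 3, 5, 7]. For each prime, (1 − 1/p^7)^(-1) = p^7 / (p^7 − 1). The product is (1 − 1/2^7)^(-1), (1 − 1/3^7)^(-1), (1 − 1/5^7)^(-1), (1 − 1/7^7)^(-1) = ∏ p^7 / (p^7 − 1) = 375226779375000/372119874050737.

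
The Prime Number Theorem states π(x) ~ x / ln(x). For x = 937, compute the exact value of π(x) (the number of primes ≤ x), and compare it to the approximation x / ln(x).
π(937) = 159;  x/ln(x) ≈ 136.93;  relative error ≈ 13.88%.

Directly count primes up to 937: π(937) = 159. The PNT approximation gives 937/ln(937) ≈ 937/6.84268 ≈ 136.93. Relative error (π(x) − x/ln(x)) / π(x) ≈ 13.88%; the approximation is known to undercount slightly (Li(x) is a better estimate).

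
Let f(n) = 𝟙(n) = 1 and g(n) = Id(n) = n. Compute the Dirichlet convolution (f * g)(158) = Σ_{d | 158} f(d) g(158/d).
(𝟙 * Id)(158) = 240

Divisors of 158: [1, 2, 79, 158]. For each d | 158:
  d = 1: 𝟙(1) · Id(158/1) = 1 · 158 = 158
  d = 2: 𝟙(2) · Id(158/2) = 1 · 79 = 79
  d = 79: 𝟙(79) · Id(158/79) = 1 · 2 = 2
  d = 158: 𝟙(158) · Id(158/158) = 1 · 1 = 1
Summing: (𝟙 * Id)(158) = 158 + 79 + 2 + 1 = 240.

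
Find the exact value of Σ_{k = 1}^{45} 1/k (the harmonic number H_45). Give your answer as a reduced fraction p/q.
H_45 = 5914085889685464427/1345655451257488800

Direct summation: H_45 = 1 + 1/2 + ... + 1/45. The least common denominator is lcm(1, ..., 45) = 9419588158802421600; over this denominator the numerator is 9419588158802421600 + 4709794079401210800 + 3139862719600807200 + 2354897039700605400 + 1883917631760484320 + 1569931359800403600 + 1345655451257488800 + 1177448519850302700 + 1046620906533602400 + 941958815880242160 + 856326196254765600 + 784965679900201800 + 724583704523263200 + 672827725628744400 + 627972543920161440 + 588724259925151350 + 554093421106024800 + 523310453266801200 + 495767797831706400 + 470979407940121080 + 448551817085829600 + 428163098127382800 + 409547311252279200 + 392482839950100900 + 376783526352096864 + 362291852261631600 + 348873635511200800 + 336413862814372200 + 324813384786290400 + 313986271960080720 + 303857682542013600 + 294362129962575675 + 285442065418255200 + 277046710553012400 + 269131090251497760 + 261655226633400600 + 254583463751416800 + 247883898915853200 + 241527901507754400 + 235489703970060540 + 229746052653717600 + 224275908542914800 + 219060189739591200 + 214081549063691400 + 209324181306720480 = 41398601227798250989, so H_45 = 41398601227798250989/9419588158802421600; reducing by gcd(41398601227798250989, 9419588158802421600) = 7 gives 5914085889685464427/1345655451257488800 ≈ 4.39495. (The PNT-adjacent estimate ln(45) + γ ≈ 4.38388 matches within O(1/n).)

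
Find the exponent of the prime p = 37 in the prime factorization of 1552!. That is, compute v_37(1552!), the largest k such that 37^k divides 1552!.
v_37(1552!) = 42

Legendre's formula: v_p(n!) = Σ_{k ≥ 1} ⌊n / p^k⌋. For p = 37, n = 1552, the terms are:
  ⌊1552/37^1⌋ = ⌊1552/37⌋ = 41
  ⌊1552/37^2⌋ = ⌊1552/1369⌋ = 1
(the next term ⌊1552/37^3⌋ = 0, terminating the sum). Summing: v_37(1552!) = 41 + 1 = 42.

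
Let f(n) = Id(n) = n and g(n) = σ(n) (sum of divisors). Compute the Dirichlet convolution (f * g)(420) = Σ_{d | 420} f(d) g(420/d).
(Id * σ)(420) = 19635

Divisors of 420: [1, 2, 3, 4, 5, 6, 7, 10, 12, 14, 15, 20, 21, 28, 30, 35, 42, 60, 70, 84, 105, 140, 210, 420]. For each d | 420:
  d = 1: Id(1) · σ(420/1) = 1 · 1344 = 1344
  d = 2: Id(2) · σ(420/2) = 2 · 576 = 1152
  d = 3: Id(3) · σ(420/3) = 3 · 336 = 1008
  d = 4: Id(4) · σ(420/4) = 4 · 192 = 768
  d = 5: Id(5) · σ(420/5) = 5 · 224 = 1120
  d = 6: Id(6) · σ(420/6) = 6 · 144 = 864
  d = 7: Id(7) · σ(420/7) = 7 · 168 = 1176
  d = 10: Id(10) · σ(420/10) = 10 · 96 = 960
  d = 12: Id(12) · σ(420/12) = 12 · 48 = 576
  d = 14: Id(14) · σ(420/14) = 14 · 72 = 1008
  d = 15: Id(15) · σ(420/15) = 15 · 56 = 840
  d = 20: Id(20) · σ(420/20) = 20 · 32 = 640
  d = 21: Id(21) · σ(420/21) = 21 · 42 = 882
  d = 28: Id(28) · σ(420/28) = 28 · 24 = 672
  d = 30: Id(30) · σ(420/30) = 30 · 24 = 720
  d = 35: Id(35) · σ(420/35) = 35 · 28 = 980
  d = 42: Id(42) · σ(420/42) = 42 · 18 = 756
  d = 60: Id(60) · σ(420/60) = 60 · 8 = 480
  d = 70: Id(70) · σ(420/70) = 70 · 12 = 840
  d = 84: Id(84) · σ(420/84) = 84 · 6 = 504
  d = 105: Id(105) · σ(420/105) = 105 · 7 = 735
  d = 140: Id(140) · σ(420/140) = 140 · 4 = 560
  d = 210: Id(210) · σ(420/210) = 210 · 3 = 630
  d = 420: Id(420) · σ(420/420) = 420 · 1 = 420
Summing: (Id * σ)(420) = 1344 + 1152 + 1008 + 768 + 1120 + 864 + 1176 + 960 + 576 + 1008 + 840 + 640 + 882 + 672 + 720 + 980 + 756 + 480 + 840 + 504 + 735 + 560 + 630 + 420 = 19635.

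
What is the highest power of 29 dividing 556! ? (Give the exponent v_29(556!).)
v_29(556!) = 19

Legendre's formula: v_p(n!) = Σ_{k ≥ 1} ⌊n / p^k⌋. For p = 29, n = 556, the terms are:
  ⌊556/29^1⌋ = ⌊556/29⌋ = 19
(the next term ⌊556/29^2⌋ = 0, terminating the sum). Summing: v_29(556!) = 19 = 19.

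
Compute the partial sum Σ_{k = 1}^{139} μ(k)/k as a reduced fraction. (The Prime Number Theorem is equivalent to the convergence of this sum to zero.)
Σ μ(k)/k = -149232714064150937862643507545628954127995759701627353/10014646650599190067509233131649940057366334653200433090

Values of μ(k) for 1 ≤ k ≤ 139: μ(1) = 1, μ(2) = -1, μ(3) = -1, μ(5) = -1, μ(6) = 1, μ(7) = -1, μ(10) = 1, μ(11) = -1, μ(13) = -1, μ(14) = 1, μ(15) = 1, μ(17) = -1, μ(19) = -1, μ(21) = 1, μ(22) = 1, μ(23) = -1, μ(26) = 1, μ(29) = -1, μ(30) = -1, μ(31) = -1, μ(33) = 1, μ(34) = 1, μ(35) = 1, μ(37) = -1, μ(38) = 1, μ(39) = 1, μ(41) = -1, μ(42) = -1, μ(43) = -1, μ(46) = 1, μ(47) = -1, μ(51) = 1, μ(53) = -1, μ(55) = 1, μ(57) = 1, μ(58) = 1, μ(59) = -1, μ(61) = -1, μ(62) = 1, μ(65) = 1, μ(66) = -1, μ(67) = -1, μ(69) = 1, μ(70) = -1, μ(71) = -1, μ(73) = -1, μ(74) = 1, μ(77) = 1, μ(78) = -1, μ(79) = -1, μ(82) = 1, μ(83) = -1, μ(85) = 1, μ(86) = 1, μ(87) = 1, μ(89) = -1, μ(91) = 1, μ(93) = 1, μ(94) = 1, μ(95) = 1, μ(97) = -1, μ(101) = -1, μ(102) = -1, μ(103) = -1, μ(105) = -1, μ(106) = 1, μ(107) = -1, μ(109) = -1, μ(110) = -1, μ(111) = 1, μ(113) = -1, μ(114) = -1, μ(115) = 1, μ(118) = 1, μ(119) = 1, μ(122) = 1, μ(123) = 1, μ(127) = -1, μ(129) = 1, μ(130) = -1, μ(131) = -1, μ(133) = 1, μ(134) = 1, μ(137) = -1, μ(138) = -1, μ(139) = -1, with μ = 0 on non-squarefree integers. Summing μ(k)/k for k where μ(k) ≠ 0 gives -149232714064150937862643507545628954127995759701627353/10014646650599190067509233131649940057366334653200433090 ≈ -0.0149. (PNT ⟺ this sum → 0 as n → ∞.)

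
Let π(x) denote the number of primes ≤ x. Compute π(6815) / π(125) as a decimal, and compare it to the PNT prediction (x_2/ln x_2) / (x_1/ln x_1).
π(6815)/π(125) = 876/30 ≈ 29.2000;  PNT prediction ≈ 29.8225.

π(125) = 30 and π(6815) = 876, so π(6815)/π(125) ≈ 29.2000. The PNT-predicted ratio is (6815/ln(6815)) / (125/ln(125)) ≈ 29.8225. The two agree to within a few percent, as expected.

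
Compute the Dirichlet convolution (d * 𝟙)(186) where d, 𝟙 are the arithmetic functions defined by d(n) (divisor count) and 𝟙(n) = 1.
(d * 𝟙)(186) = 27

Divisors of 186: [1, 2, 3, 6, 31, 62, 93, 186]. For each d | 186:
  d = 1: d(1) · 𝟙(186/1) = 1 · 1 = 1
  d = 2: d(2) · 𝟙(186/2) = 2 · 1 = 2
  d = 3: d(3) · 𝟙(186/3) = 2 · 1 = 2
  d = 6: d(6) · 𝟙(186/6) = 4 · 1 = 4
  d = 31: d(31) · 𝟙(186/31) = 2 · 1 = 2
  d = 62: d(62) · 𝟙(186/62) = 4 · 1 = 4
  d = 93: d(93) · 𝟙(186/93) = 4 · 1 = 4
  d = 186: d(186) · 𝟙(186/186) = 8 · 1 = 8
Summing: (d * 𝟙)(186) = 1 + 2 + 2 + 4 + 2 + 4 + 4 + 8 = 27.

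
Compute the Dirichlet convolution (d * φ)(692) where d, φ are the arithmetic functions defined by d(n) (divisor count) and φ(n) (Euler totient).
(d * φ)(692) = 1218

Divisors of 692: [1, 2, 4, 173, 346, 692]. For each d | 692:
  d = 1: d(1) · φ(692/1) = 1 · 344 = 344
  d = 2: d(2) · φ(692/2) = 2 · 172 = 344
  d = 4: d(4) · φ(692/4) = 3 · 172 = 516
  d = 173: d(173) · φ(692/173) = 2 · 2 = 4
  d = 346: d(346) · φ(692/346) = 4 · 1 = 4
  d = 692: d(692) · φ(692/692) = 6 · 1 = 6
Summing: (d * φ)(692) = 344 + 344 + 516 + 4 + 4 + 6 = 1218.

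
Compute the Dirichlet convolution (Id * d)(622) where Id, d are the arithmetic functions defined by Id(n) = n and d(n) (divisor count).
(Id * d)(622) = 1252

Divisors of 622: [1, 2, 311, 622]. For each d | 622:
  d = 1: Id(1) · d(622/1) = 1 · 4 = 4
  d = 2: Id(2) · d(622/2) = 2 · 2 = 4
  d = 311: Id(311) · d(622/311) = 311 · 2 = 622
  d = 622: Id(622) · d(622/622) = 622 · 1 = 622
Summing: (Id * d)(622) = 4 + 4 + 622 + 622 = 1252.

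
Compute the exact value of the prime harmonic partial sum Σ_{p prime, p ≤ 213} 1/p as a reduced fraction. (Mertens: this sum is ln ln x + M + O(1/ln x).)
Σ 1/p = 3215488142498485484492183158345029261034221047849345857469577412562094716564064084247/1645783550795210387735581011435590727981167322669649249414629852197255934130751870910

π(213) = 47, so the primes ≤ 213 are [2, 3, 5, 7, 11, 13, 17, 19, 23, 29, 31, 37, 41, 43, 47, 53, 59, 61, 67, 71, 73, 79, 83, 89, 97, 101, 103, 107, 109, 113, 127, 131, 137, 139, 149, 151, 157, 163, 167, 173, 179, 181, 191, 193, 197, 199, 211]. Summing 1/p over these primes: 3215488142498485484492183158345029261034221047849345857469577412562094716564064084247/1645783550795210387735581011435590727981167322669649249414629852197255934130751870910 ≈ 1.9538. Mertens estimate ln ln(213) + 0.2615 ≈ 1.9407.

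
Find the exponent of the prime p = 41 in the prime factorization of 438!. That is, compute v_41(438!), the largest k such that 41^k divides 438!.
v_41(438!) = 10

Legendre's formula: v_p(n!) = Σ_{k ≥ 1} ⌊n / p^k⌋. For p = 41, n = 438, the terms are:
  ⌊438/41^1⌋ = ⌊438/41⌋ = 10
(the next term ⌊438/41^2⌋ = 0, terminating the sum). Summing: v_41(438!) = 10 = 10.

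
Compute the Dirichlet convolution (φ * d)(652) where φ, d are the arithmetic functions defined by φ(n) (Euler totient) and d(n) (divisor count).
(φ * d)(652) = 1148

Divisors of 652: [1, 2, 4, 163, 326, 652]. For each d | 652:
  d = 1: φ(1) · d(652/1) = 1 · 6 = 6
  d = 2: φ(2) · d(652/2) = 1 · 4 = 4
  d = 4: φ(4) · d(652/4) = 2 · 2 = 4
  d = 163: φ(163) · d(652/163) = 162 · 3 = 486
  d = 326: φ(326) · d(652/326) = 162 · 2 = 324
  d = 652: φ(652) · d(652/652) = 324 · 1 = 324
Summing: (φ * d)(652) = 6 + 4 + 4 + 486 + 324 + 324 = 1148.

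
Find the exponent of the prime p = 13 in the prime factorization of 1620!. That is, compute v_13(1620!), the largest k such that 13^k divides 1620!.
v_13(1620!) = 133

Legendre's formula: v_p(n!) = Σ_{k ≥ 1} ⌊n / p^k⌋. For p = 13, n = 1620, the terms are:
  ⌊1620/13^1⌋ = ⌊1620/13⌋ = 124
  ⌊1620/13^2⌋ = ⌊1620/169⌋ = 9
(the next term ⌊1620/13^3⌋ = 0, terminating the sum). Summing: v_13(1620!) = 124 + 9 = 133.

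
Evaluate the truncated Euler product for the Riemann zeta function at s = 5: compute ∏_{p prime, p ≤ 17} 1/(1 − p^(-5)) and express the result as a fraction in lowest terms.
∏ = 3618351187072042546125/3489494469487104326464

The primes p ≤ 17 are [2, 3, 5, 7, 11, 13, 17]. For each prime, (1 − 1/p^5)^(-1) = p^5 / (p^5 − 1). The product is (1 − 1/2^5)^(-1), (1 − 1/3^5)^(-1), (1 − 1/5^5)^(-1), (1 − 1/7^5)^(-1), (1 − 1/11^5)^(-1), (1 − 1/13^5)^(-1), (1 − 1/17^5)^(-1) = ∏ p^5 / (p^5 − 1) = 3618351187072042546125/3489494469487104326464.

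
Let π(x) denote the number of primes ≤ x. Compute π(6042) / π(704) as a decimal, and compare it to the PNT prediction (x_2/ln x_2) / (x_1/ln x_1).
π(6042)/π(704) = 787/126 ≈ 6.2460;  PNT prediction ≈ 6.4633.

π(704) = 126 and π(6042) = 787, so π(6042)/π(704) ≈ 6.2460. The PNT-predicted ratio is (6042/ln(6042)) / (704/ln(704)) ≈ 6.4633. The two agree to within a few percent, as expected.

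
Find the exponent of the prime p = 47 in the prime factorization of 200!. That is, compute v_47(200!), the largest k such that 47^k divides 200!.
v_47(200!) = 4

Legendre's formula: v_p(n!) = Σ_{k ≥ 1} ⌊n / p^k⌋. For p = 47, n = 200, the terms are:
  ⌊200/47^1⌋ = ⌊200/47⌋ = 4
(the next term ⌊200/47^2⌋ = 0, terminating the sum). Summing: v_47(200!) = 4 = 4.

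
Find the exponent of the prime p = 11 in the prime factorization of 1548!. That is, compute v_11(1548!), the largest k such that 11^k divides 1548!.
v_11(1548!) = 153

Legendre's formula: v_p(n!) = Σ_{k ≥ 1} ⌊n / p^k⌋. For p = 11, n = 1548, the terms are:
  ⌊1548/11^1⌋ = ⌊1548/11⌋ = 140
  ⌊1548/11^2⌋ = ⌊1548/121⌋ = 12
  ⌊1548/11^3⌋ = ⌊1548/1331⌋ = 1
(the next term ⌊1548/11^4⌋ = 0, terminating the sum). Summing: v_11(1548!) = 140 + 12 + 1 = 153.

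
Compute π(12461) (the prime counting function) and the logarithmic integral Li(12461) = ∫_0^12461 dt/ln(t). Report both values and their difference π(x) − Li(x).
π(12461) = 1487;  Li(12461) ≈ 1510.08;  π(x) − Li(x) ≈ -23.08.

Direct count of primes ≤ 12461 gives π(12461) = 1487. Numerical evaluation of the logarithmic integral gives Li(12461) ≈ 1510.08. The difference π(x) − Li(x) ≈ -23.08 is typically negative for small/moderate x (Li(x) overestimates), though Littlewood's theorem shows this sign changes infinitely often.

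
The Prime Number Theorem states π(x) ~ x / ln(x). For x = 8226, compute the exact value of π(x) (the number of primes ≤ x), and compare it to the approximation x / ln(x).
π(8226) = 1031;  x/ln(x) ≈ 912.47;  relative error ≈ 11.50%.

Directly count primes up to 8226: π(8226) = 1031. The PNT approximation gives 8226/ln(8226) ≈ 8226/9.01506 ≈ 912.47. Relative error (π(x) − x/ln(x)) / π(x) ≈ 11.50%; the approximation is known to undercount slightly (Li(x) is a better estimate).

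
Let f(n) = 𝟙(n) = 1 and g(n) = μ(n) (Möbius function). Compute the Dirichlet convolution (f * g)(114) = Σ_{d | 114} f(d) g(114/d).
(𝟙 * μ)(114) = 0

Divisors of 114: [1, 2, 3, 6, 19, 38, 57, 114]. For each d | 114:
  d = 1: 𝟙(1) · μ(114/1) = 1 · -1 = -1
  d = 2: 𝟙(2) · μ(114/2) = 1 · 1 = 1
  d = 3: 𝟙(3) · μ(114/3) = 1 · 1 = 1
  d = 6: 𝟙(6) · μ(114/6) = 1 · -1 = -1
  d = 19: 𝟙(19) · μ(114/19) = 1 · 1 = 1
  d = 38: 𝟙(38) · μ(114/38) = 1 · -1 = -1
  d = 57: 𝟙(57) · μ(114/57) = 1 · -1 = -1
  d = 114: 𝟙(114) · μ(114/114) = 1 · 1 = 1
Summing: (𝟙 * μ)(114) = -1 + 1 + 1 + -1 + 1 + -1 + -1 + 1 = 0.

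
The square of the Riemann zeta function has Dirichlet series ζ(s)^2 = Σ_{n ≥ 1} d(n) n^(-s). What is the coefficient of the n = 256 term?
d(256) = 9

ζ(s)^2 = (Σ 1/m^s)(Σ 1/k^s). The coefficient of 1/n^s in the product is the number of ordered pairs (m, k) with mk = n, which equals d(n). For n = 256, divisors are [1, 2, 4, 8, 16, 32, 64, 128, 256], so d(256) = 9.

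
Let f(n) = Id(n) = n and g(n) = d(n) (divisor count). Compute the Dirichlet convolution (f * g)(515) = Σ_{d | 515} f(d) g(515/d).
(Id * d)(515) = 735

Divisors of 515: [1, 5, 103, 515]. For each d | 515:
  d = 1: Id(1) · d(515/1) = 1 · 4 = 4
  d = 5: Id(5) · d(515/5) = 5 · 2 = 10
  d = 103: Id(103) · d(515/103) = 103 · 2 = 206
  d = 515: Id(515) · d(515/515) = 515 · 1 = 515
Summing: (Id * d)(515) = 4 + 10 + 206 + 515 = 735.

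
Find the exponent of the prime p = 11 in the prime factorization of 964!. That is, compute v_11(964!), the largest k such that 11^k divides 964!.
v_11(964!) = 94

Legendre's formula: v_p(n!) = Σ_{k ≥ 1} ⌊n / p^k⌋. For p = 11, n = 964, the terms are:
  ⌊964/11^1⌋ = ⌊964/11⌋ = 87
  ⌊964/11^2⌋ = ⌊964/121⌋ = 7
(the next term ⌊964/11^3⌋ = 0, terminating the sum). Summing: v_11(964!) = 87 + 7 = 94.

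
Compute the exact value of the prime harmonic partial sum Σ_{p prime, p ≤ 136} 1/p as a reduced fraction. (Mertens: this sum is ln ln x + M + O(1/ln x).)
Σ 1/p = 980956909242278731029785409368357903506317057050081/525896479052627740771371797072411912900610967452630

π(136) = 32, so the primes ≤ 136 are [2, 3, 5, 7, 11, 13, 17, 19, 23, 29, 31, 37, 41, 43, 47, 53, 59, 61, 67, 71, 73, 79, 83, 89, 97, 101, 103, 107, 109, 113, 127, 131]. Summing 1/p over these primes: 980956909242278731029785409368357903506317057050081/525896479052627740771371797072411912900610967452630 ≈ 1.8653. Mertens estimate ln ln(136) + 0.2615 ≈ 1.8533.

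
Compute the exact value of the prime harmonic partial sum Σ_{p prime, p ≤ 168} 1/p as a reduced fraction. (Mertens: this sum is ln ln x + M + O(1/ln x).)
Σ 1/p = 1840793455149223796977553240989608507934961889604586193282330007699/962947420735983927056946215901134429196419130606213075415963491270

π(168) = 39, so the primes ≤ 168 are [2, 3, 5, 7, 11, 13, 17, 19, 23, 29, 31, 37, 41, 43, 47, 53, 59, 61, 67, 71, 73, 79, 83, 89, 97, 101, 103, 107, 109, 113, 127, 131, 137, 139, 149, 151, 157, 163, 167]. Summing 1/p over these primes: 1840793455149223796977553240989608507934961889604586193282330007699/962947420735983927056946215901134429196419130606213075415963491270 ≈ 1.9116. Mertens estimate ln ln(168) + 0.2615 ≈ 1.8954.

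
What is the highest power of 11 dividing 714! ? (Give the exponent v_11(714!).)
v_11(714!) = 69

Legendre's formula: v_p(n!) = Σ_{k ≥ 1} ⌊n / p^k⌋. For p = 11, n = 714, the terms are:
  ⌊714/11^1⌋ = ⌊714/11⌋ = 64
  ⌊714/11^2⌋ = ⌊714/121⌋ = 5
(the next term ⌊714/11^3⌋ = 0, terminating the sum). Summing: v_11(714!) = 64 + 5 = 69.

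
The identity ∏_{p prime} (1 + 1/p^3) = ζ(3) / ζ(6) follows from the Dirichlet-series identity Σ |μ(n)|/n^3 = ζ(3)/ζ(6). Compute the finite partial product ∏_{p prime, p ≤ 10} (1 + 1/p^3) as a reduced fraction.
∏ = 1032/875

The primes p ≤ 10 are [2, 3, 5, 7]. For each, (1 + 1/p^3) = (p^3 + 1)/p^3. Multiplying these fractions over p ∈ [2, 3, 5, 7] gives 1032/875. (In the limit P → ∞ this tends to ζ(3)/ζ(6).)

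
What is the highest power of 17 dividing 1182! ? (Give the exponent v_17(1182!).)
v_17(1182!) = 73

Legendre's formula: v_p(n!) = Σ_{k ≥ 1} ⌊n / p^k⌋. For p = 17, n = 1182, the terms are:
  ⌊1182/17^1⌋ = ⌊1182/17⌋ = 69
  ⌊1182/17^2⌋ = ⌊1182/289⌋ = 4
(the next term ⌊1182/17^3⌋ = 0, terminating the sum). Summing: v_17(1182!) = 69 + 4 = 73.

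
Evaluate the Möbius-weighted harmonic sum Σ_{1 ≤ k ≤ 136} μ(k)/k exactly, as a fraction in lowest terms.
Σ μ(k)/k = 1798157260399775266990045811129040783798487774562/262948239526313870385685898536205956450305483726315

Values of μ(k) for 1 ≤ k ≤ 136: μ(1) = 1, μ(2) = -1, μ(3) = -1, μ(5) = -1, μ(6) = 1, μ(7) = -1, μ(10) = 1, μ(11) = -1, μ(13) = -1, μ(14) = 1, μ(15) = 1, μ(17) = -1, μ(19) = -1, μ(21) = 1, μ(22) = 1, μ(23) = -1, μ(26) = 1, μ(29) = -1, μ(30) = -1, μ(31) = -1, μ(33) = 1, μ(34) = 1, μ(35) = 1, μ(37) = -1, μ(38) = 1, μ(39) = 1, μ(41) = -1, μ(42) = -1, μ(43) = -1, μ(46) = 1, μ(47) = -1, μ(51) = 1, μ(53) = -1, μ(55) = 1, μ(57) = 1, μ(58) = 1, μ(59) = -1, μ(61) = -1, μ(62) = 1, μ(65) = 1, μ(66) = -1, μ(67) = -1, μ(69) = 1, μ(70) = -1, μ(71) = -1, μ(73) = -1, μ(74) = 1, μ(77) = 1, μ(78) = -1, μ(79) = -1, μ(82) = 1, μ(83) = -1, μ(85) = 1, μ(86) = 1, μ(87) = 1, μ(89) = -1, μ(91) = 1, μ(93) = 1, μ(94) = 1, μ(95) = 1, μ(97) = -1, μ(101) = -1, μ(102) = -1, μ(103) = -1, μ(105) = -1, μ(106) = 1, μ(107) = -1, μ(109) = -1, μ(110) = -1, μ(111) = 1, μ(113) = -1, μ(114) = -1, μ(115) = 1, μ(118) = 1, μ(119) = 1, μ(122) = 1, μ(123) = 1, μ(127) = -1, μ(129) = 1, μ(130) = -1, μ(131) = -1, μ(133) = 1, μ(134) = 1, with μ = 0 on non-squarefree integers. Summing μ(k)/k for k where μ(k) ≠ 0 gives 1798157260399775266990045811129040783798487774562/262948239526313870385685898536205956450305483726315 ≈ 0.0068. (PNT ⟺ this sum → 0 as n → ∞.)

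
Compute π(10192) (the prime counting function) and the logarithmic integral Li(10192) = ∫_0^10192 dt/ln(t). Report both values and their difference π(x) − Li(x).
π(10192) = 1251;  Li(10192) ≈ 1266.96;  π(x) − Li(x) ≈ -15.96.

Direct count of primes ≤ 10192 gives π(10192) = 1251. Numerical evaluation of the logarithmic integral gives Li(10192) ≈ 1266.96. The difference π(x) − Li(x) ≈ -15.96 is typically negative for small/moderate x (Li(x) overestimates), though Littlewood's theorem shows this sign changes infinitely often.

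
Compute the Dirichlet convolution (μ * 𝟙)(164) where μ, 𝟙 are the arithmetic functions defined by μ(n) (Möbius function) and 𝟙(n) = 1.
(μ * 𝟙)(164) = 0

Divisors of 164: [1, 2, 4, 41, 82, 164]. For each d | 164:
  d = 1: μ(1) · 𝟙(164/1) = 1 · 1 = 1
  d = 2: μ(2) · 𝟙(164/2) = -1 · 1 = -1
  d = 4: μ(4) · 𝟙(164/4) = 0 · 1 = 0
  d = 41: μ(41) · 𝟙(164/41) = -1 · 1 = -1
  d = 82: μ(82) · 𝟙(164/82) = 1 · 1 = 1
  d = 164: μ(164) · 𝟙(164/164) = 0 · 1 = 0
Summing: (μ * 𝟙)(164) = 1 + -1 + 0 + -1 + 1 + 0 = 0.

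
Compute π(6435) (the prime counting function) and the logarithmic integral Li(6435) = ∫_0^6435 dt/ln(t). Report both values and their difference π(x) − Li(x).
π(6435) = 836;  Li(6435) ≈ 850.21;  π(x) − Li(x) ≈ -14.21.

Direct count of primes ≤ 6435 gives π(6435) = 836. Numerical evaluation of the logarithmic integral gives Li(6435) ≈ 850.21. The difference π(x) − Li(x) ≈ -14.21 is typically negative for small/moderate x (Li(x) overestimates), though Littlewood's theorem shows this sign changes infinitely often.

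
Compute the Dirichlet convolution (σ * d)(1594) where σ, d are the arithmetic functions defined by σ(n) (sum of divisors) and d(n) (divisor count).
(σ * d)(1594) = 4000

Divisors of 1594: [1, 2, 797, 1594]. For each d | 1594:
  d = 1: σ(1) · d(1594/1) = 1 · 4 = 4
  d = 2: σ(2) · d(1594/2) = 3 · 2 = 6
  d = 797: σ(797) · d(1594/797) = 798 · 2 = 1596
  d = 1594: σ(1594) · d(1594/1594) = 2394 · 1 = 2394
Summing: (σ * d)(1594) = 4 + 6 + 1596 + 2394 = 4000.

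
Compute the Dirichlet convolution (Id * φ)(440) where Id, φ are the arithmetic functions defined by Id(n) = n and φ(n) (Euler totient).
(Id * φ)(440) = 3780

Divisors of 440: [1, 2, 4, 5, 8, 10, 11, 20, 22, 40, 44, 55, 88, 110, 220, 440]. For each d | 440:
  d = 1: Id(1) · φ(440/1) = 1 · 160 = 160
  d = 2: Id(2) · φ(440/2) = 2 · 80 = 160
  d = 4: Id(4) · φ(440/4) = 4 · 40 = 160
  d = 5: Id(5) · φ(440/5) = 5 · 40 = 200
  d = 8: Id(8) · φ(440/8) = 8 · 40 = 320
  d = 10: Id(10) · φ(440/10) = 10 · 20 = 200
  d = 11: Id(11) · φ(440/11) = 11 · 16 = 176
  d = 20: Id(20) · φ(440/20) = 20 · 10 = 200
  d = 22: Id(22) · φ(440/22) = 22 · 8 = 176
  d = 40: Id(40) · φ(440/40) = 40 · 10 = 400
  d = 44: Id(44) · φ(440/44) = 44 · 4 = 176
  d = 55: Id(55) · φ(440/55) = 55 · 4 = 220
  d = 88: Id(88) · φ(440/88) = 88 · 4 = 352
  d = 110: Id(110) · φ(440/110) = 110 · 2 = 220
  d = 220: Id(220) · φ(440/220) = 220 · 1 = 220
  d = 440: Id(440) · φ(440/440) = 440 · 1 = 440
Summing: (Id * φ)(440) = 160 + 160 + 160 + 200 + 320 + 200 + 176 + 200 + 176 + 400 + 176 + 220 + 352 + 220 + 220 + 440 = 3780.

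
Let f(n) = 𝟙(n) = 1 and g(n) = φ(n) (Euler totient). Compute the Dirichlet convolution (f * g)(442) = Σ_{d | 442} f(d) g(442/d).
(𝟙 * φ)(442) = 442

Divisors of 442: [1, 2, 13, 17, 26, 34, 221, 442]. For each d | 442:
  d = 1: 𝟙(1) · φ(442/1) = 1 · 192 = 192
  d = 2: 𝟙(2) · φ(442/2) = 1 · 192 = 192
  d = 13: 𝟙(13) · φ(442/13) = 1 · 16 = 16
  d = 17: 𝟙(17) · φ(442/17) = 1 · 12 = 12
  d = 26: 𝟙(26) · φ(442/26) = 1 · 16 = 16
  d = 34: 𝟙(34) · φ(442/34) = 1 · 12 = 12
  d = 221: 𝟙(221) · φ(442/221) = 1 · 1 = 1
  d = 442: 𝟙(442) · φ(442/442) = 1 · 1 = 1
Summing: (𝟙 * φ)(442) = 192 + 192 + 16 + 12 + 16 + 12 + 1 + 1 = 442.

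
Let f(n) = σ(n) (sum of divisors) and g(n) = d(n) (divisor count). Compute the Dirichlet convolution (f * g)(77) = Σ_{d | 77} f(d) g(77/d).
(σ * d)(77) = 140

Divisors of 77: [1, 7, 11, 77]. For each d | 77:
  d = 1: σ(1) · d(77/1) = 1 · 4 = 4
  d = 7: σ(7) · d(77/7) = 8 · 2 = 16
  d = 11: σ(11) · d(77/11) = 12 · 2 = 24
  d = 77: σ(77) · d(77/77) = 96 · 1 = 96
Summing: (σ * d)(77) = 4 + 16 + 24 + 96 = 140.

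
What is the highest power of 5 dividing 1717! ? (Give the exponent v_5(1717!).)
v_5(1717!) = 426

Legendre's formula: v_p(n!) = Σ_{k ≥ 1} ⌊n / p^k⌋. For p = 5, n = 1717, the terms are:
  ⌊1717/5^1⌋ = ⌊1717/5⌋ = 343
  ⌊1717/5^2⌋ = ⌊1717/25⌋ = 68
  ⌊1717/5^3⌋ = ⌊1717/125⌋ = 13
  ⌊1717/5^4⌋ = ⌊1717/625⌋ = 2
(the next term ⌊1717/5^5⌋ = 0, terminating the sum). Summing: v_5(1717!) = 343 + 68 + 13 + 2 = 426.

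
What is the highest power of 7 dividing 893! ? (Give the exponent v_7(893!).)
v_7(893!) = 147

Legendre's formula: v_p(n!) = Σ_{k ≥ 1} ⌊n / p^k⌋. For p = 7, n = 893, the terms are:
  ⌊893/7^1⌋ = ⌊893/7⌋ = 127
  ⌊893/7^2⌋ = ⌊893/49⌋ = 18
  ⌊893/7^3⌋ = ⌊893/343⌋ = 2
(the next term ⌊893/7^4⌋ = 0, terminating the sum). Summing: v_7(893!) = 127 + 18 + 2 = 147.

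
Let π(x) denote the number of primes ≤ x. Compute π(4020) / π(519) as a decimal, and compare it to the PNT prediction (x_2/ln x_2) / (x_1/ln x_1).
π(4020)/π(519) = 555/97 ≈ 5.7216;  PNT prediction ≈ 5.8350.

π(519) = 97 and π(4020) = 555, so π(4020)/π(519) ≈ 5.7216. The PNT-predicted ratio is (4020/ln(4020)) / (519/ln(519)) ≈ 5.8350. The two agree to within a few percent, as expected.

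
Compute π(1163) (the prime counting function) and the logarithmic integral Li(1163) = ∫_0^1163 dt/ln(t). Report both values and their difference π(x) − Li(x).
π(1163) = 192;  Li(1163) ≈ 200.95;  π(x) − Li(x) ≈ -8.95.

Direct count of primes ≤ 1163 gives π(1163) = 192. Numerical evaluation of the logarithmic integral gives Li(1163) ≈ 200.95. The difference π(x) − Li(x) ≈ -8.95 is typically negative for small/moderate x (Li(x) overestimates), though Littlewood's theorem shows this sign changes infinitely often.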